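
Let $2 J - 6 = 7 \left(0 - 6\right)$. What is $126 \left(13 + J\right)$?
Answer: $-630$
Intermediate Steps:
$J = -18$ ($J = 3 + \frac{7 \left(0 - 6\right)}{2} = 3 + \frac{7 \left(-6\right)}{2} = 3 + \frac{1}{2} \left(-42\right) = 3 - 21 = -18$)
$126 \left(13 + J\right) = 126 \left(13 - 18\right) = 126 \left(-5\right) = -630$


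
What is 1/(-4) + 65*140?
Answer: 36399/4 ≈ 9099.8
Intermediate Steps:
1/(-4) + 65*140 = -¼ + 9100 = 36399/4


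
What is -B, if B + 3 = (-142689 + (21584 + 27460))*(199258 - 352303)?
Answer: -14331899022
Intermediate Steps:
B = 14331899022 (B = -3 + (-142689 + (21584 + 27460))*(199258 - 352303) = -3 + (-142689 + 49044)*(-153045) = -3 - 93645*(-153045) = -3 + 14331899025 = 14331899022)
-B = -1*14331899022 = -14331899022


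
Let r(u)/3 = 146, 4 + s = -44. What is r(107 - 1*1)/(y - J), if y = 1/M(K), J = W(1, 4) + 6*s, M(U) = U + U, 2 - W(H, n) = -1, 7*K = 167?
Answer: 146292/95197 ≈ 1.5367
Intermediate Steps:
K = 167/7 (K = (1/7)*167 = 167/7 ≈ 23.857)
W(H, n) = 3 (W(H, n) = 2 - 1*(-1) = 2 + 1 = 3)
M(U) = 2*U
s = -48 (s = -4 - 44 = -48)
r(u) = 438 (r(u) = 3*146 = 438)
J = -285 (J = 3 + 6*(-48) = 3 - 288 = -285)
y = 7/334 (y = 1/(2*(167/7)) = 1/(334/7) = 7/334 ≈ 0.020958)
r(107 - 1*1)/(y - J) = 438/(7/334 - 1*(-285)) = 438/(7/334 + 285) = 438/(95197/334) = 438*(334/95197) = 146292/95197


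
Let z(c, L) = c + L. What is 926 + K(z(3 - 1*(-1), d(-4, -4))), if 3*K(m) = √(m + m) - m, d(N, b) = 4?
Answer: 2774/3 ≈ 924.67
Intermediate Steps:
z(c, L) = L + c
K(m) = -m/3 + √2*√m/3 (K(m) = (√(m + m) - m)/3 = (√(2*m) - m)/3 = (√2*√m - m)/3 = (-m + √2*√m)/3 = -m/3 + √2*√m/3)
926 + K(z(3 - 1*(-1), d(-4, -4))) = 926 + (-(4 + (3 - 1*(-1)))/3 + √2*√(4 + (3 - 1*(-1)))/3) = 926 + (-(4 + (3 + 1))/3 + √2*√(4 + (3 + 1))/3) = 926 + (-(4 + 4)/3 + √2*√(4 + 4)/3) = 926 + (-⅓*8 + √2*√8/3) = 926 + (-8/3 + √2*(2*√2)/3) = 926 + (-8/3 + 4/3) = 926 - 4/3 = 2774/3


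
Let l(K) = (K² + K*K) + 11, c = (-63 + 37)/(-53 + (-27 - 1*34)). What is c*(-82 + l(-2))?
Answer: -273/19 ≈ -14.368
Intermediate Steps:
c = 13/57 (c = -26/(-53 + (-27 - 34)) = -26/(-53 - 61) = -26/(-114) = -26*(-1/114) = 13/57 ≈ 0.22807)
l(K) = 11 + 2*K² (l(K) = (K² + K²) + 11 = 2*K² + 11 = 11 + 2*K²)
c*(-82 + l(-2)) = 13*(-82 + (11 + 2*(-2)²))/57 = 13*(-82 + (11 + 2*4))/57 = 13*(-82 + (11 + 8))/57 = 13*(-82 + 19)/57 = (13/57)*(-63) = -273/19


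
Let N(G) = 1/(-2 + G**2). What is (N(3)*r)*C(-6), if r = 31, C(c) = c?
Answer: -186/7 ≈ -26.571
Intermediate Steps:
(N(3)*r)*C(-6) = (31/(-2 + 3**2))*(-6) = (31/(-2 + 9))*(-6) = (31/7)*(-6) = -186/7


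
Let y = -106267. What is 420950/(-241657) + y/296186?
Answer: -150359661119/71575420202 ≈ -2.1007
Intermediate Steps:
420950/(-241657) + y/296186 = 420950/(-241657) - 106267/296186 = 420950*(-1/241657) - 106267*1/296186 = -420950/241657 - 106267/296186 = -150359661119/71575420202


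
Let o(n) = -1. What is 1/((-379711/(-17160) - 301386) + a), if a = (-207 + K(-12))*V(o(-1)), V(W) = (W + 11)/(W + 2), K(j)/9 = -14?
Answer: -17160/5228546849 ≈ -3.2820e-6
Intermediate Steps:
K(j) = -126 (K(j) = 9*(-14) = -126)
V(W) = (11 + W)/(2 + W)
a = -3330 (a = (-207 - 126)*((11 - 1)/(2 - 1)) = -333*10/1 = -333*10 = -3330)
1/((-379711/(-17160) - 301386) + a) = 1/((-379711/(-17160) - 301386) - 3330) = 1/((-379711*(-1/17160) - 301386) - 3330) = 1/((379711/17160 - 301386) - 3330) = 1/(-5171404049/17160 - 3330) = 1/(-5228546849/17160) = -17160/5228546849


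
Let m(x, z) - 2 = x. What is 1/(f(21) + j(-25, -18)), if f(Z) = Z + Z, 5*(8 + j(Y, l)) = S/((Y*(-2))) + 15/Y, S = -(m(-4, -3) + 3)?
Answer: 250/8469 ≈ 0.029519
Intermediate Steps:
m(x, z) = 2 + x
S = -1 (S = -((2 - 4) + 3) = -(-2 + 3) = -1*1 = -1)
j(Y, l) = -8 + 31/(10*Y) (j(Y, l) = -8 + (-1/(Y*(-2)) + 15/Y)/5 = -8 + (-1/((-2*Y)) + 15/Y)/5 = -8 + (-(-1)/(2*Y) + 15/Y)/5 = -8 + (1/(2*Y) + 15/Y)/5 = -8 + (31/(2*Y))/5 = -8 + 31/(10*Y))
f(Z) = 2*Z
1/(f(21) + j(-25, -18)) = 1/(2*21 + (-8 + (31/10)/(-25))) = 1/(42 + (-8 + (31/10)*(-1/25))) = 1/(42 + (-8 - 31/250)) = 1/(42 - 2031/250) = 1/(8469/250) = 250/8469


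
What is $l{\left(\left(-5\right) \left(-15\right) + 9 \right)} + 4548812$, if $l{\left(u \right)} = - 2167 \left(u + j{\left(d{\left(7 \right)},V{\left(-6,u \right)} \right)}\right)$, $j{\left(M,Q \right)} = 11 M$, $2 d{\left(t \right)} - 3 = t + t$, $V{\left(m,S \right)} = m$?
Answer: $\frac{8328339}{2} \approx 4.1642 \cdot 10^{6}$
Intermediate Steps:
$d{\left(t \right)} = \frac{3}{2} + t$ ($d{\left(t \right)} = \frac{3}{2} + \frac{t + t}{2} = \frac{3}{2} + \frac{2 t}{2} = \frac{3}{2} + t$)
$l{\left(u \right)} = - \frac{405229}{2} - 2167 u$ ($l{\left(u \right)} = - 2167 \left(u + 11 \left(\frac{3}{2} + 7\right)\right) = - 2167 \left(u + 11 \cdot \frac{17}{2}\right) = - 2167 \left(u + \frac{187}{2}\right) = - 2167 \left(\frac{187}{2} + u\right) = - \frac{405229}{2} - 2167 u$)
$l{\left(\left(-5\right) \left(-15\right) + 9 \right)} + 4548812 = \left(- \frac{405229}{2} - 2167 \left(\left(-5\right) \left(-15\right) + 9\right)\right) + 4548812 = \left(- \frac{405229}{2} - 2167 \left(75 + 9\right)\right) + 4548812 = \left(- \frac{405229}{2} - 182028\right) + 4548812 = - \frac{769285}{2} + 4548812 = \frac{8328339}{2}$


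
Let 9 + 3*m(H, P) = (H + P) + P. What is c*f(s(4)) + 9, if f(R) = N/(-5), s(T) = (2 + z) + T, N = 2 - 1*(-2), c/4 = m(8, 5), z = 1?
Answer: -3/5 ≈ -0.60000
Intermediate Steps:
m(H, P) = -3 + H/3 + 2*P/3 (m(H, P) = -3 + ((H + P) + P)/3 = -3 + (H + 2*P)/3 = -3 + (H/3 + 2*P/3) = -3 + H/3 + 2*P/3)
c = 12 (c = 4*(-3 + (1/3)*8 + (2/3)*5) = 4*(-3 + 8/3 + 10/3) = 4*3 = 12)
N = 4 (N = 2 + 2 = 4)
s(T) = 3 + T (s(T) = (2 + 1) + T = 3 + T)
f(R) = -4/5 (f(R) = 4/(-5) = 4*(-1/5) = -4/5)
c*f(s(4)) + 9 = 12*(-4/5) + 9 = -48/5 + 9 = -3/5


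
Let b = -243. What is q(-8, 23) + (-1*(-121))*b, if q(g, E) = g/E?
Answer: -676277/23 ≈ -29403.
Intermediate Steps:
q(-8, 23) + (-1*(-121))*b = -8/23 - 1*(-121)*(-243) = -8*1/23 + 121*(-243) = -8/23 - 29403 = -676277/23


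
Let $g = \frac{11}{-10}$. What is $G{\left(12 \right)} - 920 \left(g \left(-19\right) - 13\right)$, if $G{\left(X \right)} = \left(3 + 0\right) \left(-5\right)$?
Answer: $-7283$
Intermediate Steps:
$g = - \frac{11}{10}$ ($g = 11 \left(- \frac{1}{10}\right) = - \frac{11}{10} \approx -1.1$)
$G{\left(X \right)} = -15$ ($G{\left(X \right)} = 3 \left(-5\right) = -15$)
$G{\left(12 \right)} - 920 \left(g \left(-19\right) - 13\right) = -15 - 920 \left(\left(- \frac{11}{10}\right) \left(-19\right) - 13\right) = -15 - 920 \left(\frac{209}{10} - 13\right) = -15 - 7268 = -7283$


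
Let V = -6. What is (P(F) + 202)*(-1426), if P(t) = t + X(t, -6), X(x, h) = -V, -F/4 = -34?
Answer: -490544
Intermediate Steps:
F = 136 (F = -4*(-34) = 136)
X(x, h) = 6 (X(x, h) = -1*(-6) = 6)
P(t) = 6 + t (P(t) = t + 6 = 6 + t)
(P(F) + 202)*(-1426) = ((6 + 136) + 202)*(-1426) = (142 + 202)*(-1426) = 344*(-1426) = -490544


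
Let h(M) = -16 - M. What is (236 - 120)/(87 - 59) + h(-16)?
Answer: 29/7 ≈ 4.1429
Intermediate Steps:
(236 - 120)/(87 - 59) + h(-16) = (236 - 120)/(87 - 59) + (-16 - 1*(-16)) = 116/28 + (-16 + 16) = 116*(1/28) + 0 = 29/7 + 0 = 29/7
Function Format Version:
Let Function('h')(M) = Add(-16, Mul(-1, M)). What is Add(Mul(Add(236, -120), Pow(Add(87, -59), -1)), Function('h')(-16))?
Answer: Rational(29, 7) ≈ 4.1429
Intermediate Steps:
Add(Mul(Add(236, -120), Pow(Add(87, -59), -1)), Function('h')(-16)) = Add(Mul(Add(236, -120), Pow(Add(87, -59), -1)), Add(-16, Mul(-1, -16))) = Add(Mul(116, Pow(28, -1)), Add(-16, 16)) = Add(Mul(116, Rational(1, 28)), 0) = Add(Rational(29, 7), 0) = Rational(29, 7)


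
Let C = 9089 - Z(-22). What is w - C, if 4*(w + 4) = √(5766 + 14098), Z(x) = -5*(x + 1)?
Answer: -8988 + √4966/2 ≈ -8952.8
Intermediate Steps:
Z(x) = -5 - 5*x (Z(x) = -5*(1 + x) = -5 - 5*x)
w = -4 + √4966/2 (w = -4 + √(5766 + 14098)/4 = -4 + √19864/4 = -4 + (2*√4966)/4 = -4 + √4966/2 ≈ 31.235)
C = 8984 (C = 9089 - (-5 - 5*(-22)) = 9089 - (-5 + 110) = 9089 - 1*105 = 9089 - 105 = 8984)
w - C = (-4 + √4966/2) - 1*8984 = (-4 + √4966/2) - 8984 = -8988 + √4966/2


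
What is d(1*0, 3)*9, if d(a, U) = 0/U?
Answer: 0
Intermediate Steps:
d(a, U) = 0
d(1*0, 3)*9 = 0*9 = 0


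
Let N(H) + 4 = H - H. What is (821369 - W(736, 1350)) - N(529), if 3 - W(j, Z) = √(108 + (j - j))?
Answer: 821370 + 6*√3 ≈ 8.2138e+5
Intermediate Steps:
W(j, Z) = 3 - 6*√3 (W(j, Z) = 3 - √(108 + (j - j)) = 3 - √(108 + 0) = 3 - √108 = 3 - 6*√3)
N(H) = -4 (N(H) = -4 + (H - H) = -4 + 0 = -4)
(821369 - W(736, 1350)) - N(529) = (821369 - (3 - 6*√3)) - 1*(-4) = (821369 + (-3 + 6*√3)) + 4 = (821366 + 6*√3) + 4 = 821370 + 6*√3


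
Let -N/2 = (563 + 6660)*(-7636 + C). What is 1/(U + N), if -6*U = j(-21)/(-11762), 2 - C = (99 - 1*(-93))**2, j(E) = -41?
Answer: 70572/45364959517735 ≈ 1.5556e-9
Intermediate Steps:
C = -36862 (C = 2 - (99 - 1*(-93))**2 = 2 - (99 + 93)**2 = 2 - 1*192**2 = 2 - 1*36864 = 2 - 36864 = -36862)
U = -41/70572 (U = -(-41)/(6*(-11762)) = -(-41)*(-1)/(6*11762) = -1/6*41/11762 = -41/70572 ≈ -0.00058097)
N = 642818108 (N = -2*(563 + 6660)*(-7636 - 36862) = -14446*(-44498) = -2*(-321409054) = 642818108)
1/(U + N) = 1/(-41/70572 + 642818108) = 1/(45364959517735/70572) = 70572/45364959517735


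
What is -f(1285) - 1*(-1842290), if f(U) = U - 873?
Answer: 1841878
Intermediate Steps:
f(U) = -873 + U
-f(1285) - 1*(-1842290) = -(-873 + 1285) - 1*(-1842290) = -1*412 + 1842290 = -412 + 1842290 = 1841878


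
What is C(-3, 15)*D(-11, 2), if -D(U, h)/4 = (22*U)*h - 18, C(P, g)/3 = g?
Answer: 90360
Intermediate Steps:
C(P, g) = 3*g
D(U, h) = 72 - 88*U*h (D(U, h) = -4*((22*U)*h - 18) = -4*(22*U*h - 18) = -4*(-18 + 22*U*h) = 72 - 88*U*h)
C(-3, 15)*D(-11, 2) = (3*15)*(72 - 88*(-11)*2) = 45*(72 + 1936) = 45*2008 = 90360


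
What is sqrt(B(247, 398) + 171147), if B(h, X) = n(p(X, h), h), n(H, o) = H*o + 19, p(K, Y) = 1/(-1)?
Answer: 3*sqrt(18991) ≈ 413.42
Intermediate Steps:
p(K, Y) = -1
n(H, o) = 19 + H*o
B(h, X) = 19 - h
sqrt(B(247, 398) + 171147) = sqrt((19 - 1*247) + 171147) = sqrt((19 - 247) + 171147) = sqrt(-228 + 171147) = sqrt(170919) = 3*sqrt(18991)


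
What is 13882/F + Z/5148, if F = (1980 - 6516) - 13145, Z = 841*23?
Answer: 270539047/91021788 ≈ 2.9722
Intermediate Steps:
Z = 19343
F = -17681 (F = -4536 - 13145 = -17681)
13882/F + Z/5148 = 13882/(-17681) + 19343/5148 = 13882*(-1/17681) + 19343*(1/5148) = -13882/17681 + 19343/5148 = 270539047/91021788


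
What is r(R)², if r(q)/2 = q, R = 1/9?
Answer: 4/81 ≈ 0.049383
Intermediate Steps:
R = ⅑ ≈ 0.11111
r(q) = 2*q
r(R)² = (2*(⅑))² = (2/9)² = 4/81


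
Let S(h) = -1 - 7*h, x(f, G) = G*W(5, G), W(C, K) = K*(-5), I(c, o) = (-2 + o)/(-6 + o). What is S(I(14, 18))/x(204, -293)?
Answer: 31/1287735 ≈ 2.4073e-5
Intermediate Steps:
I(c, o) = (-2 + o)/(-6 + o)
W(C, K) = -5*K
x(f, G) = -5*G² (x(f, G) = G*(-5*G) = -5*G²)
S(I(14, 18))/x(204, -293) = (-1 - 7*(-2 + 18)/(-6 + 18))/((-5*(-293)²)) = (-1 - 7*16/12)/((-5*85849)) = (-1 - 7*16/12)/(-429245) = (-1 - 7*4/3)*(-1/429245) = (-1 - 28/3)*(-1/429245) = -31/3*(-1/429245) = 31/1287735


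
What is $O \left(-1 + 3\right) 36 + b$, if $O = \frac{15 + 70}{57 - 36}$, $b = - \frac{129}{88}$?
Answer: $\frac{178617}{616} \approx 289.96$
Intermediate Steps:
$b = - \frac{129}{88}$ ($b = \left(-129\right) \frac{1}{88} = - \frac{129}{88} \approx -1.4659$)
$O = \frac{85}{21} \approx 4.0476$
$O \left(-1 + 3\right) 36 + b = \frac{85 \left(-1 + 3\right) 36}{21} - \frac{129}{88} = \frac{85 \cdot 2 \cdot 36}{21} - \frac{129}{88} = \frac{85}{21} \cdot 72 - \frac{129}{88} = \frac{2040}{7} - \frac{129}{88} = \frac{178617}{616}$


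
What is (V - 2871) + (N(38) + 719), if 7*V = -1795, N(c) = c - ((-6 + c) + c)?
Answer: -17083/7 ≈ -2440.4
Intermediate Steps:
N(c) = 6 - c (N(c) = c - (-6 + 2*c) = c + (6 - 2*c) = 6 - c)
V = -1795/7 (V = (⅐)*(-1795) = -1795/7 ≈ -256.43)
(V - 2871) + (N(38) + 719) = (-1795/7 - 2871) + ((6 - 1*38) + 719) = -21892/7 + ((6 - 38) + 719) = -21892/7 + (-32 + 719) = -21892/7 + 687 = -17083/7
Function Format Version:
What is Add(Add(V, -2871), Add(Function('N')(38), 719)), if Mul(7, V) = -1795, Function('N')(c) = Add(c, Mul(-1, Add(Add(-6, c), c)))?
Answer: Rational(-17083, 7) ≈ -2440.4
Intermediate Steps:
Function('N')(c) = Add(6, Mul(-1, c)) (Function('N')(c) = Add(c, Mul(-1, Add(-6, Mul(2, c)))) = Add(c, Add(6, Mul(-2, c))) = Add(6, Mul(-1, c)))
V = Rational(-1795, 7) (V = Mul(Rational(1, 7), -1795) = Rational(-1795, 7) ≈ -256.43)
Add(Add(V, -2871), Add(Function('N')(38), 719)) = Add(Add(Rational(-1795, 7), -2871), Add(Add(6, Mul(-1, 38)), 719)) = Add(Rational(-21892, 7), Add(Add(6, -38), 719)) = Add(Rational(-21892, 7), Add(-32, 719)) = Add(Rational(-21892, 7), 687) = Rational(-17083, 7)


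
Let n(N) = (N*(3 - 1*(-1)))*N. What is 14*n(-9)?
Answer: 4536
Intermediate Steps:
n(N) = 4*N**2 (n(N) = (N*(3 + 1))*N = (N*4)*N = (4*N)*N = 4*N**2)
14*n(-9) = 14*(4*(-9)**2) = 14*(4*81) = 14*324 = 4536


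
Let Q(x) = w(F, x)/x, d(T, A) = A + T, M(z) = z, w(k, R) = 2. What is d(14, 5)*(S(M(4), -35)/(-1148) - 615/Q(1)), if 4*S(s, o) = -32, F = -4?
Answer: -3353519/574 ≈ -5842.4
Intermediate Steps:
S(s, o) = -8 (S(s, o) = (¼)*(-32) = -8)
Q(x) = 2/x
d(14, 5)*(S(M(4), -35)/(-1148) - 615/Q(1)) = (5 + 14)*(-8/(-1148) - 615/(2/1)) = 19*(-8*(-1/1148) - 615/(2*1)) = 19*(2/287 - 615/2) = 19*(-176501/574) = -3353519/574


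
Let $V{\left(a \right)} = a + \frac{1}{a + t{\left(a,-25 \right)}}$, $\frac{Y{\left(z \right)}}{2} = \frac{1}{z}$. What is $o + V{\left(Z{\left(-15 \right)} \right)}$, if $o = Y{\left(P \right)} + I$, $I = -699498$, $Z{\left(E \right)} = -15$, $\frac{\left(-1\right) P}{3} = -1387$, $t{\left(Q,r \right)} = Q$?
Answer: $- \frac{29106737297}{41610} \approx -6.9951 \cdot 10^{5}$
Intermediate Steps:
$P = 4161$ ($P = \left(-3\right) \left(-1387\right) = 4161$)
$Y{\left(z \right)} = \frac{2}{z}$
$V{\left(a \right)} = a + \frac{1}{2 a}$ ($V{\left(a \right)} = a + \frac{1}{a + a} = a + \frac{1}{2 a}$)
$o = - \frac{2910611176}{4161}$ ($o = \frac{2}{4161} - 699498 = - \frac{2910611176}{4161} \approx -6.995 \cdot 10^{5}$)
$o + V{\left(Z{\left(-15 \right)} \right)} = - \frac{2910611176}{4161} - \left(15 - \frac{1}{2 \left(-15\right)}\right) = - \frac{2910611176}{4161} + \left(-15 + \frac{1}{2} \left(- \frac{1}{15}\right)\right) = - \frac{2910611176}{4161} - \frac{451}{30} = - \frac{29106737297}{41610}$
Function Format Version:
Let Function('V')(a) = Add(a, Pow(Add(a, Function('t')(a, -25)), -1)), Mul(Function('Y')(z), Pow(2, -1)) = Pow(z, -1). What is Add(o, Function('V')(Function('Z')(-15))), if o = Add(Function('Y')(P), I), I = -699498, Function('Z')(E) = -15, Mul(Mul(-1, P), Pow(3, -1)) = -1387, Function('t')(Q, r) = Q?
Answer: Rational(-29106737297, 41610) ≈ -6.9951e+5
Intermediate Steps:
P = 4161 (P = Mul(-3, -1387) = 4161)
Function('Y')(z) = Mul(2, Pow(z, -1))
Function('V')(a) = Add(a, Mul(Rational(1, 2), Pow(a, -1))) (Function('V')(a) = Add(a, Pow(Add(a, a), -1)) = Add(a, Pow(Mul(2, a), -1)) = Add(a, Mul(Rational(1, 2), Pow(a, -1))))
o = Rational(-2910611176, 4161) (o = Add(Mul(2, Pow(4161, -1)), -699498) = Add(Mul(2, Rational(1, 4161)), -699498) = Add(Rational(2, 4161), -699498) = Rational(-2910611176, 4161) ≈ -6.9950e+5)
Add(o, Function('V')(Function('Z')(-15))) = Add(Rational(-2910611176, 4161), Add(-15, Mul(Rational(1, 2), Pow(-15, -1)))) = Add(Rational(-2910611176, 4161), Add(-15, Mul(Rational(1, 2), Rational(-1, 15)))) = Add(Rational(-2910611176, 4161), Add(-15, Rational(-1, 30))) = Add(Rational(-2910611176, 4161), Rational(-451, 30)) = Rational(-29106737297, 41610)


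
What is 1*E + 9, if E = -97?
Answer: -88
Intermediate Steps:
1*E + 9 = 1*(-97) + 9 = -97 + 9 = -88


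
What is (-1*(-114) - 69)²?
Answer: 2025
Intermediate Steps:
(-1*(-114) - 69)² = (114 - 69)² = 45² = 2025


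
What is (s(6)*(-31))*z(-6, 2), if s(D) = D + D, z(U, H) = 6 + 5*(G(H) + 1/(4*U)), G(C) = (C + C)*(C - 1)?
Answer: -19189/2 ≈ -9594.5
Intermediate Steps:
G(C) = 2*C*(-1 + C) (G(C) = (2*C)*(-1 + C) = 2*C*(-1 + C))
z(U, H) = 6 + 5/(4*U) + 10*H*(-1 + H) (z(U, H) = 6 + 5*(2*H*(-1 + H) + 1/(4*U)) = 6 + 5*(1/(4*U) + 2*H*(-1 + H)) = 6 + (5/(4*U) + 10*H*(-1 + H)) = 6 + 5/(4*U) + 10*H*(-1 + H))
s(D) = 2*D
(s(6)*(-31))*z(-6, 2) = ((2*6)*(-31))*(6 - 10*2 + 10*2² + (5/4)/(-6)) = (12*(-31))*(6 - 20 + 10*4 + (5/4)*(-⅙)) = -372*(6 - 20 + 40 - 5/24) = -372*619/24 = -19189/2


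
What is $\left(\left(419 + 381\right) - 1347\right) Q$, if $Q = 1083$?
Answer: $-592401$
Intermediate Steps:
$\left(\left(419 + 381\right) - 1347\right) Q = \left(\left(419 + 381\right) - 1347\right) 1083 = \left(800 - 1347\right) 1083 = \left(-547\right) 1083 = -592401$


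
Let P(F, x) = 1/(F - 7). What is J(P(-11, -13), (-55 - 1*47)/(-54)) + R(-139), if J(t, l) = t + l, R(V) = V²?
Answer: 115937/6 ≈ 19323.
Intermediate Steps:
P(F, x) = 1/(-7 + F)
J(t, l) = l + t
J(P(-11, -13), (-55 - 1*47)/(-54)) + R(-139) = ((-55 - 1*47)/(-54) + 1/(-7 - 11)) + (-139)² = ((-55 - 47)*(-1/54) + 1/(-18)) + 19321 = (-102*(-1/54) - 1/18) + 19321 = (17/9 - 1/18) + 19321 = 11/6 + 19321 = 115937/6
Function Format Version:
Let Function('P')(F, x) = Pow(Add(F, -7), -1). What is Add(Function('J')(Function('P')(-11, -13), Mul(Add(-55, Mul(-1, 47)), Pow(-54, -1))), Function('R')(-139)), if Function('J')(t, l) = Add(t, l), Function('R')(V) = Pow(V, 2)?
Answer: Rational(115937, 6) ≈ 19323.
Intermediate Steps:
Function('P')(F, x) = Pow(Add(-7, F), -1)
Function('J')(t, l) = Add(l, t)
Add(Function('J')(Function('P')(-11, -13), Mul(Add(-55, Mul(-1, 47)), Pow(-54, -1))), Function('R')(-139)) = Add(Add(Mul(Add(-55, Mul(-1, 47)), Pow(-54, -1)), Pow(Add(-7, -11), -1)), Pow(-139, 2)) = Add(Add(Mul(Add(-55, -47), Rational(-1, 54)), Pow(-18, -1)), 19321) = Add(Add(Mul(-102, Rational(-1, 54)), Rational(-1, 18)), 19321) = Add(Add(Rational(17, 9), Rational(-1, 18)), 19321) = Add(Rational(11, 6), 19321) = Rational(115937, 6)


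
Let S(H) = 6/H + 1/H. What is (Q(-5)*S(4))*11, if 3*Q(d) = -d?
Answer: 385/12 ≈ 32.083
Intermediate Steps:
Q(d) = -d/3 (Q(d) = (-d)/3 = -d/3)
S(H) = 7/H (S(H) = 6/H + 1/H = 7/H)
(Q(-5)*S(4))*11 = ((-1/3*(-5))*(7/4))*11 = (5*(7*(1/4))/3)*11 = ((5/3)*(7/4))*11 = (35/12)*11 = 385/12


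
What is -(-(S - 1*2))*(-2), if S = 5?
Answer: -6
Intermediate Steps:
-(-(S - 1*2))*(-2) = -(-(5 - 1*2))*(-2) = -(-(5 - 2))*(-2) = -(-1*3)*(-2) = -(-3)*(-2) = -1*6 = -6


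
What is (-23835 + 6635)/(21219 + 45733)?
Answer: -2150/8369 ≈ -0.25690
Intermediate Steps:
(-23835 + 6635)/(21219 + 45733) = -17200/66952 = -17200*1/66952 = -2150/8369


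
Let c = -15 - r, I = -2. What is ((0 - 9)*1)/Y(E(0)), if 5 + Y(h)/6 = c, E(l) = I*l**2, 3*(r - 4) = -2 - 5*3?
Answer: 9/110 ≈ 0.081818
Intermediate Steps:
r = -5/3 (r = 4 + (-2 - 5*3)/3 = 4 + (-2 - 15)/3 = 4 + (1/3)*(-17) = 4 - 17/3 = -5/3 ≈ -1.6667)
E(l) = -2*l**2
c = -40/3 (c = -15 - 1*(-5/3) = -15 + 5/3 = -40/3 ≈ -13.333)
Y(h) = -110 (Y(h) = -30 + 6*(-40/3) = -30 - 80 = -110)
((0 - 9)*1)/Y(E(0)) = ((0 - 9)*1)/(-110) = -9*1*(-1/110) = -9*(-1/110) = 9/110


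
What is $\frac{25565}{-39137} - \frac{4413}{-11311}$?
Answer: $- \frac{116454134}{442678607} \approx -0.26307$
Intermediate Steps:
$\frac{25565}{-39137} - \frac{4413}{-11311} = 25565 \left(- \frac{1}{39137}\right) - - \frac{4413}{11311} = - \frac{25565}{39137} + \frac{4413}{11311} = - \frac{116454134}{442678607}$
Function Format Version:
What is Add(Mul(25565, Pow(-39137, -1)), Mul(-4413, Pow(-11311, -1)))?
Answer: Rational(-116454134, 442678607) ≈ -0.26307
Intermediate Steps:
Add(Mul(25565, Pow(-39137, -1)), Mul(-4413, Pow(-11311, -1))) = Add(Mul(25565, Rational(-1, 39137)), Mul(-4413, Rational(-1, 11311))) = Add(Rational(-25565, 39137), Rational(4413, 11311)) = Rational(-116454134, 442678607)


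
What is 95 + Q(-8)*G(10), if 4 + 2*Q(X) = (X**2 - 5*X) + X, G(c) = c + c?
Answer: 1015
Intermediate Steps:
G(c) = 2*c
Q(X) = -2 + X**2/2 - 2*X (Q(X) = -2 + ((X**2 - 5*X) + X)/2 = -2 + (X**2 - 4*X)/2 = -2 + (X**2/2 - 2*X) = -2 + X**2/2 - 2*X)
95 + Q(-8)*G(10) = 95 + (-2 + (1/2)*(-8)**2 - 2*(-8))*(2*10) = 95 + (-2 + (1/2)*64 + 16)*20 = 95 + (-2 + 32 + 16)*20 = 95 + 46*20 = 95 + 920 = 1015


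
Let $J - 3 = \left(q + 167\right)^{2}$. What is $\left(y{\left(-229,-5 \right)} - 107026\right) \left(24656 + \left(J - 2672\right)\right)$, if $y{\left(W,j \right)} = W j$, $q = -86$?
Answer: $-3022690788$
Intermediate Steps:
$J = 6564$ ($J = 3 + \left(-86 + 167\right)^{2} = 3 + 81^{2} = 3 + 6561 = 6564$)
$\left(y{\left(-229,-5 \right)} - 107026\right) \left(24656 + \left(J - 2672\right)\right) = \left(\left(-229\right) \left(-5\right) - 107026\right) \left(24656 + \left(6564 - 2672\right)\right) = \left(1145 - 107026\right) \left(24656 + 3892\right) = \left(-105881\right) 28548 = -3022690788$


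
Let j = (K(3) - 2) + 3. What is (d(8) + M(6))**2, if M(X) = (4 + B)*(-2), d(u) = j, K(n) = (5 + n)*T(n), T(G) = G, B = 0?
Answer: 289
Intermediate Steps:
K(n) = n*(5 + n) (K(n) = (5 + n)*n = n*(5 + n))
j = 25 (j = (3*(5 + 3) - 2) + 3 = (3*8 - 2) + 3 = (24 - 2) + 3 = 22 + 3 = 25)
d(u) = 25
M(X) = -8 (M(X) = (4 + 0)*(-2) = 4*(-2) = -8)
(d(8) + M(6))**2 = (25 - 8)**2 = 17**2 = 289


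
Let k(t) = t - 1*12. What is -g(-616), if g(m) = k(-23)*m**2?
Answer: 13280960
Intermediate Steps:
k(t) = -12 + t (k(t) = t - 12 = -12 + t)
g(m) = -35*m**2 (g(m) = (-12 - 23)*m**2 = -35*m**2)
-g(-616) = -(-35)*(-616)**2 = -(-35)*379456 = -1*(-13280960) = 13280960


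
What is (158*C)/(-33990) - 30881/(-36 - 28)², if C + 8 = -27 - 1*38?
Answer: -501200963/69611520 ≈ -7.2000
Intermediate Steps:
C = -73 (C = -8 + (-27 - 1*38) = -8 + (-27 - 38) = -8 - 65 = -73)
(158*C)/(-33990) - 30881/(-36 - 28)² = (158*(-73))/(-33990) - 30881/(-36 - 28)² = -11534*(-1/33990) - 30881/((-64)²) = 5767/16995 - 30881/4096 = -501200963/69611520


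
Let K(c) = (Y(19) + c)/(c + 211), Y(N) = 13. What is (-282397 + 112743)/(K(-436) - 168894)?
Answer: 4241350/4222303 ≈ 1.0045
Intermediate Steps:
K(c) = (13 + c)/(211 + c) (K(c) = (13 + c)/(c + 211) = (13 + c)/(211 + c))
(-282397 + 112743)/(K(-436) - 168894) = (-282397 + 112743)/((13 - 436)/(211 - 436) - 168894) = -169654/(-423/(-225) - 168894) = -169654/(-1/225*(-423) - 168894) = -169654/(47/25 - 168894) = -169654/(-4222303/25) = -169654*(-25/4222303) = 4241350/4222303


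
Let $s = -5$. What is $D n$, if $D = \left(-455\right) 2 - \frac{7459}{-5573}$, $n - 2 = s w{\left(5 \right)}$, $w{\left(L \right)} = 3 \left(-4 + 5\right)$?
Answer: $\frac{65831623}{5573} \approx 11813.0$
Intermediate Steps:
$w{\left(L \right)} = 3$ ($w{\left(L \right)} = 3 \cdot 1 = 3$)
$n = -13$ ($n = 2 - 15 = -13$)
$D = - \frac{5063971}{5573}$ ($D = -910 - - \frac{7459}{5573} = -910 + \frac{7459}{5573} = - \frac{5063971}{5573} \approx -908.66$)
$D n = \left(- \frac{5063971}{5573}\right) \left(-13\right) = \frac{65831623}{5573}$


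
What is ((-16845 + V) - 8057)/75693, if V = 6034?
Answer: -18868/75693 ≈ -0.24927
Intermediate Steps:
((-16845 + V) - 8057)/75693 = ((-16845 + 6034) - 8057)/75693 = (-10811 - 8057)*(1/75693) = -18868*1/75693 = -18868/75693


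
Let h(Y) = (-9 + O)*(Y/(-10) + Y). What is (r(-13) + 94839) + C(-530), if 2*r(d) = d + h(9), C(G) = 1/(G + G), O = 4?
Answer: 25125246/265 ≈ 94812.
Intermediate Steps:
h(Y) = -9*Y/2 (h(Y) = (-9 + 4)*(Y/(-10) + Y) = -5*(Y*(-⅒) + Y) = -5*(-Y/10 + Y) = -9*Y/2)
C(G) = 1/(2*G)
r(d) = -81/4 + d/2 (r(d) = (d - 9/2*9)/2 = (d - 81/2)/2 = (-81/2 + d)/2 = -81/4 + d/2)
(r(-13) + 94839) + C(-530) = ((-81/4 + (½)*(-13)) + 94839) + (½)/(-530) = ((-81/4 - 13/2) + 94839) + (½)*(-1/530) = (-107/4 + 94839) - 1/1060 = 379249/4 - 1/1060 = 25125246/265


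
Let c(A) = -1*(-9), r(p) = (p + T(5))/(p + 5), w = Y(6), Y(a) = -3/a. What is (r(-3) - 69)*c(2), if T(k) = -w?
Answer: -2529/4 ≈ -632.25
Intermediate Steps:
w = -½ (w = -3/6 = -3*⅙ = -½ ≈ -0.50000)
T(k) = ½ (T(k) = -1*(-½) = ½)
r(p) = (½ + p)/(5 + p) (r(p) = (p + ½)/(p + 5) = (½ + p)/(5 + p))
c(A) = 9
(r(-3) - 69)*c(2) = ((½ - 3)/(5 - 3) - 69)*9 = (-5/2/2 - 69)*9 = ((½)*(-5/2) - 69)*9 = (-5/4 - 69)*9 = -281/4*9 = -2529/4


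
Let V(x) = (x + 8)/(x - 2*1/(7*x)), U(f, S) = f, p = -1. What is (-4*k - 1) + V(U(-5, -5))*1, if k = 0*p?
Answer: -278/173 ≈ -1.6069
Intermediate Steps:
k = 0 (k = 0*(-1) = 0)
V(x) = (8 + x)/(x - 2/(7*x))
(-4*k - 1) + V(U(-5, -5))*1 = (-4*0 - 1) + (7*(-5)*(8 - 5)/(-2 + 7*(-5)**2))*1 = (0 - 1) + (7*(-5)*3/(-2 + 7*25))*1 = -1 + (7*(-5)*3/(-2 + 175))*1 = -1 + (7*(-5)*3/173)*1 = -1 + (7*(-5)*(1/173)*3)*1 = -1 - 105/173*1 = -1 - 105/173 = -278/173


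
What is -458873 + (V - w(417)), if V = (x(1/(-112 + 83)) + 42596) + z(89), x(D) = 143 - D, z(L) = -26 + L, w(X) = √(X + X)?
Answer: -12066058/29 - √834 ≈ -4.1610e+5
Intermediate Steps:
w(X) = √2*√X (w(X) = √(2*X) = √2*√X)
V = 1241259/29 (V = ((143 - 1/(-112 + 83)) + 42596) + (-26 + 89) = ((143 - 1/(-29)) + 42596) + 63 = ((143 - 1*(-1/29)) + 42596) + 63 = ((143 + 1/29) + 42596) + 63 = (4148/29 + 42596) + 63 = 1239432/29 + 63 = 1241259/29 ≈ 42802.)
-458873 + (V - w(417)) = -458873 + (1241259/29 - √2*√417) = -458873 + (1241259/29 - √834) = -12066058/29 - √834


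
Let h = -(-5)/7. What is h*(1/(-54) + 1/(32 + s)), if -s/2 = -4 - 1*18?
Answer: -55/14364 ≈ -0.0038290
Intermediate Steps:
h = 5/7 (h = -(-5)/7 = -1*(-5/7) = 5/7 ≈ 0.71429)
s = 44 (s = -2*(-4 - 1*18) = -2*(-4 - 18) = -2*(-22) = 44)
h*(1/(-54) + 1/(32 + s)) = 5*(1/(-54) + 1/(32 + 44))/7 = 5*(-1/54 + 1/76)/7 = (5/7)*(-11/2052) = -55/14364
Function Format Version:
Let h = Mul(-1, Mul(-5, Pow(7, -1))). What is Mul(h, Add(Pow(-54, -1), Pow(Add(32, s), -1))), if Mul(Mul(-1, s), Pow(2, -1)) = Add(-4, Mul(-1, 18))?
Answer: Rational(-55, 14364) ≈ -0.0038290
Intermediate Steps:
h = Rational(5, 7) (h = Mul(-1, Mul(-5, Rational(1, 7))) = Mul(-1, Rational(-5, 7)) = Rational(5, 7) ≈ 0.71429)
s = 44 (s = Mul(-2, Add(-4, Mul(-1, 18))) = Mul(-2, Add(-4, -18)) = Mul(-2, -22) = 44)
Mul(h, Add(Pow(-54, -1), Pow(Add(32, s), -1))) = Mul(Rational(5, 7), Add(Pow(-54, -1), Pow(Add(32, 44), -1))) = Mul(Rational(5, 7), Add(Rational(-1, 54), Pow(76, -1))) = Mul(Rational(5, 7), Add(Rational(-1, 54), Rational(1, 76))) = Mul(Rational(5, 7), Rational(-11, 2052)) = Rational(-55, 14364)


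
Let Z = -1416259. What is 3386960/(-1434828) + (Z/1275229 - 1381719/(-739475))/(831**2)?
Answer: -183798661254329236298306/77863213072569732837975 ≈ -2.3605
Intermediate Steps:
3386960/(-1434828) + (Z/1275229 - 1381719/(-739475))/(831**2) = 3386960/(-1434828) + (-1416259/1275229 - 1381719/(-739475))/(831**2) = 3386960*(-1/1434828) + (-1416259*1/1275229 - 1381719*(-1/739475))/690561 = -846740/358707 + (-1416259/1275229 + 1381719/739475)*(1/690561) = -846740/358707 + (714720014626/942999964775)*(1/690561) = -846740/358707 + 714720014626/651198998674988775 = -183798661254329236298306/77863213072569732837975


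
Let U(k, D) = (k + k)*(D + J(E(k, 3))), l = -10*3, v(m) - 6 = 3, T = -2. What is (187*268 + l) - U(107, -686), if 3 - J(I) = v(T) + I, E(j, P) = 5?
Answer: 199244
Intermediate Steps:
v(m) = 9 (v(m) = 6 + 3 = 9)
l = -30
J(I) = -6 - I (J(I) = 3 - (9 + I) = 3 + (-9 - I) = -6 - I)
U(k, D) = 2*k*(-11 + D) (U(k, D) = (k + k)*(D + (-6 - 1*5)) = (2*k)*(D + (-6 - 5)) = (2*k)*(D - 11) = (2*k)*(-11 + D) = 2*k*(-11 + D))
(187*268 + l) - U(107, -686) = (187*268 - 30) - 2*107*(-11 - 686) = (50116 - 30) - 2*107*(-697) = 50086 - 1*(-149158) = 50086 + 149158 = 199244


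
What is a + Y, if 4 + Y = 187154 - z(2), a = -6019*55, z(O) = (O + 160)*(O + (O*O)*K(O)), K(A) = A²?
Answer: -146811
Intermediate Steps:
z(O) = (160 + O)*(O + O⁴) (z(O) = (O + 160)*(O + (O*O)*O²) = (160 + O)*(O + O²*O²) = (160 + O)*(O + O⁴))
a = -331045 (a = -1*331045 = -331045)
Y = 184234 (Y = -4 + (187154 - 2*(160 + 2 + 2⁴ + 160*2³)) = -4 + (187154 - 2*(160 + 2 + 16 + 160*8)) = -4 + (187154 - 2*(160 + 2 + 16 + 1280)) = -4 + (187154 - 2*1458) = -4 + (187154 - 1*2916) = -4 + (187154 - 2916) = -4 + 184238 = 184234)
a + Y = -331045 + 184234 = -146811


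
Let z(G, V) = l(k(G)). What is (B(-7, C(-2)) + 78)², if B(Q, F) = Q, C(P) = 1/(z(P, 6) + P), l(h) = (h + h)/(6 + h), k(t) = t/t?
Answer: 5041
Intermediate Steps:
k(t) = 1
l(h) = 2*h/(6 + h) (l(h) = (2*h)/(6 + h) = 2*h/(6 + h))
z(G, V) = 2/7 (z(G, V) = 2*1/(6 + 1) = 2*1/7 = 2*1*(⅐) = 2/7)
C(P) = 1/(2/7 + P)
(B(-7, C(-2)) + 78)² = (-7 + 78)² = 71² = 5041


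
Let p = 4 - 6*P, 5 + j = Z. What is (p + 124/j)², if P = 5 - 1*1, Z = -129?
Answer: 1965604/4489 ≈ 437.87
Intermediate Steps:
P = 4 (P = 5 - 1 = 4)
j = -134 (j = -5 - 129 = -134)
p = -20 (p = 4 - 6*4 = 4 - 24 = -20)
(p + 124/j)² = (-20 + 124/(-134))² = (-20 + 124*(-1/134))² = (-20 - 62/67)² = (-1402/67)² = 1965604/4489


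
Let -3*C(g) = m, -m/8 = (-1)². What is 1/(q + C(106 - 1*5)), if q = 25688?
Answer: 3/77072 ≈ 3.8925e-5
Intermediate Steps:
m = -8 (m = -8*(-1)² = -8*1 = -8)
C(g) = 8/3 (C(g) = -⅓*(-8) = 8/3)
1/(q + C(106 - 1*5)) = 1/(25688 + 8/3) = 1/(77072/3) = 3/77072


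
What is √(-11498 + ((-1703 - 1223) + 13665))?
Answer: I*√759 ≈ 27.55*I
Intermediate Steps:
√(-11498 + ((-1703 - 1223) + 13665)) = √(-11498 + (-2926 + 13665)) = √(-11498 + 10739) = √(-759) = I*√759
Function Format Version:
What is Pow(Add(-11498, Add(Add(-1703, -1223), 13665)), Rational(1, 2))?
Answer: Mul(I, Pow(759, Rational(1, 2))) ≈ Mul(27.550, I)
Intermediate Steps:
Pow(Add(-11498, Add(Add(-1703, -1223), 13665)), Rational(1, 2)) = Pow(Add(-11498, Add(-2926, 13665)), Rational(1, 2)) = Pow(Add(-11498, 10739), Rational(1, 2)) = Pow(-759, Rational(1, 2)) = Mul(I, Pow(759, Rational(1, 2)))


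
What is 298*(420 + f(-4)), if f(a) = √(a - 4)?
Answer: 125160 + 596*I*√2 ≈ 1.2516e+5 + 842.87*I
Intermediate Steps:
f(a) = √(-4 + a)
298*(420 + f(-4)) = 298*(420 + √(-4 - 4)) = 298*(420 + √(-8)) = 298*(420 + 2*I*√2) = 125160 + 596*I*√2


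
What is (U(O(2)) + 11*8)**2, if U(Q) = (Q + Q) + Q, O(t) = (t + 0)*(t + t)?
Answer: 12544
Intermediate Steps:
O(t) = 2*t**2 (O(t) = t*(2*t) = 2*t**2)
U(Q) = 3*Q (U(Q) = 2*Q + Q = 3*Q)
(U(O(2)) + 11*8)**2 = (3*(2*2**2) + 11*8)**2 = (3*(2*4) + 88)**2 = (3*8 + 88)**2 = (24 + 88)**2 = 112**2 = 12544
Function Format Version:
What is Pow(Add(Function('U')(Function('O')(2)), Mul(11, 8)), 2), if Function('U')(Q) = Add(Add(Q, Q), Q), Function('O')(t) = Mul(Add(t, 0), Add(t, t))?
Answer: 12544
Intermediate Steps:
Function('O')(t) = Mul(2, Pow(t, 2)) (Function('O')(t) = Mul(t, Mul(2, t)) = Mul(2, Pow(t, 2)))
Function('U')(Q) = Mul(3, Q) (Function('U')(Q) = Add(Mul(2, Q), Q) = Mul(3, Q))
Pow(Add(Function('U')(Function('O')(2)), Mul(11, 8)), 2) = Pow(Add(Mul(3, Mul(2, Pow(2, 2))), Mul(11, 8)), 2) = Pow(Add(Mul(3, Mul(2, 4)), 88), 2) = Pow(Add(Mul(3, 8), 88), 2) = Pow(Add(24, 88), 2) = Pow(112, 2) = 12544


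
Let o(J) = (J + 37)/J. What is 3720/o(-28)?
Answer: -34720/3 ≈ -11573.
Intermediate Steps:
o(J) = (37 + J)/J
3720/o(-28) = 3720/(((37 - 28)/(-28))) = 3720/((-1/28*9)) = 3720/(-9/28) = 3720*(-28/9) = -34720/3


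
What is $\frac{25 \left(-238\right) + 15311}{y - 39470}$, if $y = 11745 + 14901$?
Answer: $- \frac{9361}{12824} \approx -0.72996$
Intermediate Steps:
$y = 26646$
$\frac{25 \left(-238\right) + 15311}{y - 39470} = \frac{25 \left(-238\right) + 15311}{26646 - 39470} = \frac{-5950 + 15311}{-12824} = 9361 \left(- \frac{1}{12824}\right) = - \frac{9361}{12824}$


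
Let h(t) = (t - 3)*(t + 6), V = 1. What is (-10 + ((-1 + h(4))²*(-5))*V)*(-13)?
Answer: 5395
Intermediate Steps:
h(t) = (-3 + t)*(6 + t)
(-10 + ((-1 + h(4))²*(-5))*V)*(-13) = (-10 + ((-1 + (-18 + 4² + 3*4))²*(-5))*1)*(-13) = (-10 + ((-1 + (-18 + 16 + 12))²*(-5))*1)*(-13) = (-10 + ((-1 + 10)²*(-5))*1)*(-13) = (-10 + (9²*(-5))*1)*(-13) = (-10 + (81*(-5))*1)*(-13) = (-10 - 405*1)*(-13) = (-10 - 405)*(-13) = -415*(-13) = 5395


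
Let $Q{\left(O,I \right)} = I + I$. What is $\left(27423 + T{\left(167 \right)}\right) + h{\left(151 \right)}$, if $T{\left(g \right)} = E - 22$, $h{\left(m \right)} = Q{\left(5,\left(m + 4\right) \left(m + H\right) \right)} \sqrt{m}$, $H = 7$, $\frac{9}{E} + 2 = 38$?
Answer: $\frac{109605}{4} + 48980 \sqrt{151} \approx 6.2928 \cdot 10^{5}$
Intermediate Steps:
$E = \frac{1}{4}$ ($E = \frac{9}{-2 + 38} = \frac{9}{36} = 9 \cdot \frac{1}{36} = \frac{1}{4} \approx 0.25$)
$Q{\left(O,I \right)} = 2 I$
$h{\left(m \right)} = 2 \sqrt{m} \left(4 + m\right) \left(7 + m\right)$ ($h{\left(m \right)} = 2 \left(m + 4\right) \left(m + 7\right) \sqrt{m} = 2 \left(4 + m\right) \left(7 + m\right) \sqrt{m} = 2 \sqrt{m} \left(4 + m\right) \left(7 + m\right)$)
$T{\left(g \right)} = - \frac{87}{4}$ ($T{\left(g \right)} = \frac{1}{4} - 22 = - \frac{87}{4}$)
$\left(27423 + T{\left(167 \right)}\right) + h{\left(151 \right)} = \left(27423 - \frac{87}{4}\right) + 2 \sqrt{151} \left(28 + 151^{2} + 11 \cdot 151\right) = \frac{109605}{4} + 2 \sqrt{151} \left(28 + 22801 + 1661\right) = \frac{109605}{4} + 2 \sqrt{151} \cdot 24490 = \frac{109605}{4} + 48980 \sqrt{151}$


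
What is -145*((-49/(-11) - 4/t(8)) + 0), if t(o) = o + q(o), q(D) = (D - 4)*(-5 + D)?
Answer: -6786/11 ≈ -616.91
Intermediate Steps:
q(D) = (-5 + D)*(-4 + D) (q(D) = (-4 + D)*(-5 + D) = (-5 + D)*(-4 + D))
t(o) = 20 + o² - 8*o (t(o) = o + (20 + o² - 9*o) = 20 + o² - 8*o)
-145*((-49/(-11) - 4/t(8)) + 0) = -145*((-49/(-11) - 4/(20 + 8² - 8*8)) + 0) = -145*((-49*(-1/11) - 4/(20 + 64 - 64)) + 0) = -145*((49/11 - 4/20) + 0) = -145*((49/11 - 4*1/20) + 0) = -145*((49/11 - ⅕) + 0) = -145*(234/55 + 0) = -145*234/55 = -6786/11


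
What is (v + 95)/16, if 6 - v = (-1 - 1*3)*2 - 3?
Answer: 7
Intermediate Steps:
v = 17 (v = 6 - ((-1 - 1*3)*2 - 3) = 6 - ((-1 - 3)*2 - 3) = 6 - (-4*2 - 3) = 6 - (-8 - 3) = 6 - 1*(-11) = 6 + 11 = 17)
(v + 95)/16 = (17 + 95)/16 = (1/16)*112 = 7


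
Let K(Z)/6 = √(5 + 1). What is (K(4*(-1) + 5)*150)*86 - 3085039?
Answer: -3085039 + 77400*√6 ≈ -2.8954e+6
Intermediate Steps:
K(Z) = 6*√6 (K(Z) = 6*√(5 + 1) = 6*√6)
(K(4*(-1) + 5)*150)*86 - 3085039 = ((6*√6)*150)*86 - 3085039 = (900*√6)*86 - 3085039 = 77400*√6 - 3085039 = -3085039 + 77400*√6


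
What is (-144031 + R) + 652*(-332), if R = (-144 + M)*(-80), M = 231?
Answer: -367455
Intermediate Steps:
R = -6960 (R = (-144 + 231)*(-80) = 87*(-80) = -6960)
(-144031 + R) + 652*(-332) = (-144031 - 6960) + 652*(-332) = -150991 - 216464 = -367455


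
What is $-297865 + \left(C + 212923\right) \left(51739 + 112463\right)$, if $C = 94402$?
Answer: $50463081785$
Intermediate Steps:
$-297865 + \left(C + 212923\right) \left(51739 + 112463\right) = -297865 + \left(94402 + 212923\right) \left(51739 + 112463\right) = -297865 + 307325 \cdot 164202 = -297865 + 50463379650 = 50463081785$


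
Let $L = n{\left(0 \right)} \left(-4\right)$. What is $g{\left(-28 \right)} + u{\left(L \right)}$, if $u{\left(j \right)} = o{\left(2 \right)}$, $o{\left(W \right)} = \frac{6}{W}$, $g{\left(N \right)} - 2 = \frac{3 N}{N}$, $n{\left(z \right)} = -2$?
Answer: $8$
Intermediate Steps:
$L = 8$ ($L = \left(-2\right) \left(-4\right) = 8$)
$g{\left(N \right)} = 5$ ($g{\left(N \right)} = 2 + \frac{3 N}{N} = 2 + 3 = 5$)
$u{\left(j \right)} = 3$ ($u{\left(j \right)} = \frac{6}{2} = 6 \cdot \frac{1}{2} = 3$)
$g{\left(-28 \right)} + u{\left(L \right)} = 5 + 3 = 8$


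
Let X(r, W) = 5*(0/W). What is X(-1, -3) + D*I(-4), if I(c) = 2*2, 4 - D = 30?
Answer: -104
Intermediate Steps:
X(r, W) = 0 (X(r, W) = 5*0 = 0)
D = -26 (D = 4 - 1*30 = 4 - 30 = -26)
I(c) = 4
X(-1, -3) + D*I(-4) = 0 - 26*4 = 0 - 104 = -104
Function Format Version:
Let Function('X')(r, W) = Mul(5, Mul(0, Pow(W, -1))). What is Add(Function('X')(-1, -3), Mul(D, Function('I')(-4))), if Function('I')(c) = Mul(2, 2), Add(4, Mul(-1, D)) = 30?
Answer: -104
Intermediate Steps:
Function('X')(r, W) = 0 (Function('X')(r, W) = Mul(5, 0) = 0)
D = -26 (D = Add(4, Mul(-1, 30)) = Add(4, -30) = -26)
Function('I')(c) = 4
Add(Function('X')(-1, -3), Mul(D, Function('I')(-4))) = Add(0, Mul(-26, 4)) = Add(0, -104) = -104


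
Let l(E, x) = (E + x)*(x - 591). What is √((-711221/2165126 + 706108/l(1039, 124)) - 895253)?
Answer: I*√1237958585847145784172409666402/1175925398246 ≈ 946.18*I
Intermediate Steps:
l(E, x) = (-591 + x)*(E + x) (l(E, x) = (E + x)*(-591 + x) = (-591 + x)*(E + x))
√((-711221/2165126 + 706108/l(1039, 124)) - 895253) = √((-711221/2165126 + 706108/(124² - 591*1039 - 591*124 + 1039*124)) - 895253) = √((-711221*1/2165126 + 706108/(15376 - 614049 - 73284 + 128836)) - 895253) = √((-711221/2165126 + 706108/(-543121)) - 895253) = √((-711221/2165126 + 706108*(-1/543121)) - 895253) = √((-711221/2165126 - 706108/543121) - 895253) = √(-1915091850349/1175925398246 - 895253) = √(-1052752655647776587/1175925398246) = I*√1237958585847145784172409666402/1175925398246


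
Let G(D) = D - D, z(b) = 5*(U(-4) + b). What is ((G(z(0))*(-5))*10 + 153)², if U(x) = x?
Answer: 23409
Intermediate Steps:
z(b) = -20 + 5*b (z(b) = 5*(-4 + b) = -20 + 5*b)
G(D) = 0
((G(z(0))*(-5))*10 + 153)² = ((0*(-5))*10 + 153)² = (0*10 + 153)² = (0 + 153)² = 153² = 23409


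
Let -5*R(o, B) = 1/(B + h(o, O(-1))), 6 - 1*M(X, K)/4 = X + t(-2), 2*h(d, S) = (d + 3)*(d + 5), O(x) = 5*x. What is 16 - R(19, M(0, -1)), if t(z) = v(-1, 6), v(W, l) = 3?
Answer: 22081/1380 ≈ 16.001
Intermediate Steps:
t(z) = 3
h(d, S) = (3 + d)*(5 + d)/2 (h(d, S) = ((d + 3)*(d + 5))/2 = ((3 + d)*(5 + d))/2 = (3 + d)*(5 + d)/2)
M(X, K) = 12 - 4*X (M(X, K) = 24 - 4*(X + 3) = 24 - 4*(3 + X) = 24 + (-12 - 4*X) = 12 - 4*X)
R(o, B) = -1/(5*(15/2 + B + o²/2 + 4*o)) (R(o, B) = -1/(5*(B + (15/2 + o²/2 + 4*o))) = -1/(5*(15/2 + B + o²/2 + 4*o)))
16 - R(19, M(0, -1)) = 16 - (-2)/(75 + 5*19² + 10*(12 - 4*0) + 40*19) = 16 - (-2)/(75 + 5*361 + 10*(12 + 0) + 760) = 16 - (-2)/(75 + 1805 + 10*12 + 760) = 16 - (-2)/(75 + 1805 + 120 + 760) = 16 - (-2)/2760 = 16 - 1*(-1/1380) = 16 + 1/1380 = 22081/1380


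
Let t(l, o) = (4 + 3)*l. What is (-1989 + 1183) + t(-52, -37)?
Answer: -1170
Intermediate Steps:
t(l, o) = 7*l
(-1989 + 1183) + t(-52, -37) = (-1989 + 1183) + 7*(-52) = -806 - 364 = -1170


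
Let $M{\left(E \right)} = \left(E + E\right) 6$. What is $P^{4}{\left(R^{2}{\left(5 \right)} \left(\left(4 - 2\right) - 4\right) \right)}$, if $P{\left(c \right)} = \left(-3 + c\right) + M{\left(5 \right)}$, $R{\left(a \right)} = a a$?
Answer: $2025637716001$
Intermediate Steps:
$R{\left(a \right)} = a^{2}$
$M{\left(E \right)} = 12 E$ ($M{\left(E \right)} = 2 E 6 = 12 E$)
$P{\left(c \right)} = 57 + c$ ($P{\left(c \right)} = \left(-3 + c\right) + 12 \cdot 5 = \left(-3 + c\right) + 60 = 57 + c$)
$P^{4}{\left(R^{2}{\left(5 \right)} \left(\left(4 - 2\right) - 4\right) \right)} = \left(57 + \left(5^{2}\right)^{2} \left(\left(4 - 2\right) - 4\right)\right)^{4} = \left(57 + 25^{2} \left(\left(4 - 2\right) - 4\right)\right)^{4} = \left(57 + 625 \left(2 - 4\right)\right)^{4} = \left(57 + 625 \left(-2\right)\right)^{4} = \left(57 - 1250\right)^{4} = \left(-1193\right)^{4} = 2025637716001$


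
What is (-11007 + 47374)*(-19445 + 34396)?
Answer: 543723017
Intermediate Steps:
(-11007 + 47374)*(-19445 + 34396) = 36367*14951 = 543723017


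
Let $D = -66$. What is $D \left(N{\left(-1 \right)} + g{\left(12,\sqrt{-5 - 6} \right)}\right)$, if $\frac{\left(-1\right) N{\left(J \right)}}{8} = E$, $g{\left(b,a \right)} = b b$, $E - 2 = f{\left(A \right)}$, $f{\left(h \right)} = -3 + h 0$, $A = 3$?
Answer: $-10032$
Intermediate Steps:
$f{\left(h \right)} = -3$ ($f{\left(h \right)} = -3 + 0 = -3$)
$E = -1$ ($E = 2 - 3 = -1$)
$g{\left(b,a \right)} = b^{2}$
$N{\left(J \right)} = 8$ ($N{\left(J \right)} = \left(-8\right) \left(-1\right) = 8$)
$D \left(N{\left(-1 \right)} + g{\left(12,\sqrt{-5 - 6} \right)}\right) = - 66 \left(8 + 12^{2}\right) = - 66 \left(8 + 144\right) = \left(-66\right) 152 = -10032$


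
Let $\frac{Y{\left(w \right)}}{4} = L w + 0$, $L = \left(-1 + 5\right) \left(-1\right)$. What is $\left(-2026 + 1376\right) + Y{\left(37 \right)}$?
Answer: $-1242$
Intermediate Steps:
$L = -4$ ($L = 4 \left(-1\right) = -4$)
$Y{\left(w \right)} = - 16 w$ ($Y{\left(w \right)} = 4 \left(- 4 w + 0\right) = 4 \left(- 4 w\right) = - 16 w$)
$\left(-2026 + 1376\right) + Y{\left(37 \right)} = \left(-2026 + 1376\right) - 592 = -650 - 592 = -1242$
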